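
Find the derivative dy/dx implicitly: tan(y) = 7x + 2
Take d/dx of both sides. Since y is implicitly a function of x, the chain rule attaches a y' = dy/dx factor whenever we differentiate through y.

Set F(x, y) = (left side) − (right side), so the curve is F = 0. Differentiating each term of F:
  d/dx[-7x] = -7
  d/dx[tan(y)] = y'(tan(y)^2 + 1)
  d/dx[-2] = 0

Collecting, the y'-free part is the partial derivative in x and the y' coefficient is the partial derivative in y:
  ∂F/∂x = -7
  ∂F/∂y = tan(y)^2 + 1

so d/dx[F(x, y(x))] = ∂F/∂x + (∂F/∂y)·y' = 0. Rearranging,
  dy/dx = -(∂F/∂x)/(∂F/∂y) = -(-7)/(tan(y)^2 + 1) = 7cos(y)^2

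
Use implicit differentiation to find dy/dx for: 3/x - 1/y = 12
Differentiate both sides with respect to x, treating y as y(x). By the chain rule, any term containing y contributes a factor of y' = dy/dx when we differentiate it.

Move every term to one side and write the relation as F(x, y) = 0. Term by term,
  d/dx[-1/y] = y'/y^2
  d/dx[3/x] = -3/x^2
  d/dx[-12] = 0

The pieces without y' make up ∂F/∂x and the coefficient of y' is ∂F/∂y:
  ∂F/∂x = -3/x^2,
  ∂F/∂y = y^(-2).

Since d/dx[F] = ∂F/∂x + (∂F/∂y)·y' = 0, solve for y':
  (∂F/∂y)·y' = -∂F/∂x
  dy/dx = -(∂F/∂x)/(∂F/∂y) = -(-3/x^2)/(y^(-2)) = 3y^2/x^2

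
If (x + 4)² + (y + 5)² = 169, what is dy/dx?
Apply d/dx to both sides, remembering that y depends on x. Each occurrence of y therefore brings in a y' = dy/dx via the chain rule.

With F(x, y) equal to the left-hand side minus the right, differentiate F term by term:
  d/dx[(x + 4)^2] = 2x + 8
  d/dx[(y + 5)^2] = 2·y'(y + 5)
  d/dx[-169] = 0
Adding these up, d/dx[F] = 0 becomes
  (2x + 8) + (2y + 10)·y' = 0,
so isolating y',
  dy/dx = -(2x + 8)/(2y + 10) = (-x - 4)/(y + 5)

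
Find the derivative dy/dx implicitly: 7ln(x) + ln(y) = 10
Differentiate both sides with respect to x, treating y as y(x). By the chain rule, any term containing y contributes a factor of y' = dy/dx when we differentiate it.

Move every term to one side and write the relation as F(x, y) = 0. Term by term,
  d/dx[7ln(x)] = 7/x
  d/dx[ln(y)] = y'/y
  d/dx[-10] = 0

The pieces without y' make up ∂F/∂x and the coefficient of y' is ∂F/∂y:
  ∂F/∂x = 7/x,
  ∂F/∂y = 1/y.

Since d/dx[F] = ∂F/∂x + (∂F/∂y)·y' = 0, solve for y':
  (∂F/∂y)·y' = -∂F/∂x
  dy/dx = -(∂F/∂x)/(∂F/∂y) = -(7/x)/(1/y) = -7y/x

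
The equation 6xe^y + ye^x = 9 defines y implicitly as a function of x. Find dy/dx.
Take d/dx of both sides. Since y is implicitly a function of x, the chain rule attaches a y' = dy/dx factor whenever we differentiate through y.

Set F(x, y) = (left side) − (right side), so the curve is F = 0. Differentiating each term of F:
  d/dx[6x·e^(y)] = 6x·y'·e^(y) + 6e^(y)
  d/dx[y·e^(x)] = y·e^(x) + y'·e^(x)
  d/dx[-9] = 0

Collecting, the y'-free part is the partial derivative in x and the y' coefficient is the partial derivative in y:
  ∂F/∂x = y·e^(x) + 6e^(y)
  ∂F/∂y = 6x·e^(y) + e^(x)

so d/dx[F(x, y(x))] = ∂F/∂x + (∂F/∂y)·y' = 0. Rearranging,
  dy/dx = -(∂F/∂x)/(∂F/∂y) = -(y·e^(x) + 6e^(y))/(6x·e^(y) + e^(x)) = (-y·e^(x) - 6e^(y))/(6x·e^(y) + e^(x))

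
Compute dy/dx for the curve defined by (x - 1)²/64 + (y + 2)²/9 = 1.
Take d/dx of both sides. Since y is implicitly a function of x, the chain rule attaches a y' = dy/dx factor whenever we differentiate through y.

Set F(x, y) = (left side) − (right side), so the curve is F = 0. Differentiating each term of F:
  d/dx[(x - 1)^2/64] = x/32 - 1/32
  d/dx[(y + 2)^2/9] = 2·y'(y + 2)/9
  d/dx[-1] = 0

Collecting, the y'-free part is the partial derivative in x and the y' coefficient is the partial derivative in y:
  ∂F/∂x = x/32 - 1/32
  ∂F/∂y = 2y/9 + 4/9

so d/dx[F(x, y(x))] = ∂F/∂x + (∂F/∂y)·y' = 0. Rearranging,
  dy/dx = -(∂F/∂x)/(∂F/∂y) = -(x/32 - 1/32)/(2y/9 + 4/9)
        = -((x - 1)/32)/(2(y + 2)/9) = 9(1 - x)/(64(y + 2))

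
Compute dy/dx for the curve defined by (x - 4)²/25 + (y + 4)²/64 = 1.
Differentiate both sides with respect to x, treating y as y(x). By the chain rule, any term containing y contributes a factor of y' = dy/dx when we differentiate it.

Move every term to one side and write the relation as F(x, y) = 0. Term by term,
  d/dx[(x - 4)^2/25] = 2x/25 - 8/25
  d/dx[(y + 4)^2/64] = y'(y + 4)/32
  d/dx[-1] = 0

The pieces without y' make up ∂F/∂x and the coefficient of y' is ∂F/∂y:
  ∂F/∂x = 2x/25 - 8/25,
  ∂F/∂y = y/32 + 1/8.

Since d/dx[F] = ∂F/∂x + (∂F/∂y)·y' = 0, solve for y':
  (∂F/∂y)·y' = -∂F/∂x
  dy/dx = -(∂F/∂x)/(∂F/∂y) = -(2x/25 - 8/25)/(y/32 + 1/8)
        = -(2(x - 4)/25)/((y + 4)/32) = 64(4 - x)/(25(y + 4))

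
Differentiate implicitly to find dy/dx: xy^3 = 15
Take d/dx of both sides. Since y is implicitly a function of x, the chain rule attaches a y' = dy/dx factor whenever we differentiate through y.

Set F(x, y) = (left side) − (right side), so the curve is F = 0. Differentiating each term of F:
  d/dx[xy^3] = 3xy^2·y' + y^3
  d/dx[-15] = 0

Collecting, the y'-free part is the partial derivative in x and the y' coefficient is the partial derivative in y:
  ∂F/∂x = y^3
  ∂F/∂y = 3xy^2

so d/dx[F(x, y(x))] = ∂F/∂x + (∂F/∂y)·y' = 0. Rearranging,
  dy/dx = -(∂F/∂x)/(∂F/∂y) = -(y^3)/(3xy^2) = -y/(3x)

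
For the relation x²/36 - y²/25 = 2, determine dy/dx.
Take d/dx of both sides. Since y is implicitly a function of x, the chain rule attaches a y' = dy/dx factor whenever we differentiate through y.

Set F(x, y) = (left side) − (right side), so the curve is F = 0. Differentiating each term of F:
  d/dx[x^2/36] = x/18
  d/dx[-y^2/25] = -2y·y'/25
  d/dx[-2] = 0

Collecting, the y'-free part is the partial derivative in x and the y' coefficient is the partial derivative in y:
  ∂F/∂x = x/18
  ∂F/∂y = -2y/25

so d/dx[F(x, y(x))] = ∂F/∂x + (∂F/∂y)·y' = 0. Rearranging,
  dy/dx = -(∂F/∂x)/(∂F/∂y) = -(x/18)/(-2y/25) = 25x/(36y)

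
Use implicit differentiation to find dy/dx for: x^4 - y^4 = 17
Apply d/dx to both sides, remembering that y depends on x. Each occurrence of y therefore brings in a y' = dy/dx via the chain rule.

With F(x, y) equal to the left-hand side minus the right, differentiate F term by term:
  d/dx[x^4] = 4x^3
  d/dx[-y^4] = -4y^3·y'
  d/dx[-17] = 0
Adding these up, d/dx[F] = 0 becomes
  (4x^3) + (-4y^3)·y' = 0,
so isolating y',
  dy/dx = -(4x^3)/(-4y^3) = x^3/y^3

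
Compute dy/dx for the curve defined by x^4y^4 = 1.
Differentiate both sides with respect to x, treating y as y(x). By the chain rule, any term containing y contributes a factor of y' = dy/dx when we differentiate it.

Move every term to one side and write the relation as F(x, y) = 0. Term by term,
  d/dx[x^4y^4] = 4x^4y^3·y' + 4x^3y^4
  d/dx[-1] = 0

The pieces without y' make up ∂F/∂x and the coefficient of y' is ∂F/∂y:
  ∂F/∂x = 4x^3y^4,
  ∂F/∂y = 4x^4y^3.

Since d/dx[F] = ∂F/∂x + (∂F/∂y)·y' = 0, solve for y':
  (∂F/∂y)·y' = -∂F/∂x
  dy/dx = -(∂F/∂x)/(∂F/∂y) = -(4x^3y^4)/(4x^4y^3) = -y/x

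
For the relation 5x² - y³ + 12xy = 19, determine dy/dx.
Apply d/dx to both sides, remembering that y depends on x. Each occurrence of y therefore brings in a y' = dy/dx via the chain rule.

With F(x, y) equal to the left-hand side minus the right, differentiate F term by term:
  d/dx[5x^2] = 10x
  d/dx[12xy] = 12x·y' + 12y
  d/dx[-y^3] = -3y^2·y'
  d/dx[-19] = 0
Adding these up, d/dx[F] = 0 becomes
  (10x + 12y) + (12x - 3y^2)·y' = 0,
so isolating y',
  dy/dx = -(10x + 12y)/(12x - 3y^2) = 2(-5x - 6y)/(3(4x - y^2))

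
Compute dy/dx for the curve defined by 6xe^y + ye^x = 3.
Take d/dx of both sides. Since y is implicitly a function of x, the chain rule attaches a y' = dy/dx factor whenever we differentiate through y.

Set F(x, y) = (left side) − (right side), so the curve is F = 0. Differentiating each term of F:
  d/dx[6x·e^(y)] = 6x·y'·e^(y) + 6e^(y)
  d/dx[y·e^(x)] = y·e^(x) + y'·e^(x)
  d/dx[-3] = 0

Collecting, the y'-free part is the partial derivative in x and the y' coefficient is the partial derivative in y:
  ∂F/∂x = y·e^(x) + 6e^(y)
  ∂F/∂y = 6x·e^(y) + e^(x)

so d/dx[F(x, y(x))] = ∂F/∂x + (∂F/∂y)·y' = 0. Rearranging,
  dy/dx = -(∂F/∂x)/(∂F/∂y) = -(y·e^(x) + 6e^(y))/(6x·e^(y) + e^(x)) = (-y·e^(x) - 6e^(y))/(6x·e^(y) + e^(x))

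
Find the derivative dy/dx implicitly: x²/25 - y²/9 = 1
Differentiate the relation implicitly: treat y = y(x) and apply the chain rule, so every y-derivative picks up a y' = dy/dx factor.

With everything moved to the left-hand side, differentiate term by term:
  d/dx[x^2/25] = 2x/25
  d/dx[-y^2/9] = -2y·y'/9
  d/dx[-1] = 0

Separating the contributions that come from x directly and those that come through y:
  without y':      2x/25
  multiplying y':  -2y/9

so (2x/25) + (-2y/9)·y' = 0, and therefore
  dy/dx = -(2x/25)/(-2y/9) = 9x/(25y)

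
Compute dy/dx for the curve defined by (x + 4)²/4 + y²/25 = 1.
Take d/dx of both sides. Since y is implicitly a function of x, the chain rule attaches a y' = dy/dx factor whenever we differentiate through y.

Set F(x, y) = (left side) − (right side), so the curve is F = 0. Differentiating each term of F:
  d/dx[y^2/25] = 2y·y'/25
  d/dx[(x + 4)^2/4] = x/2 + 2
  d/dx[-1] = 0

Collecting, the y'-free part is the partial derivative in x and the y' coefficient is the partial derivative in y:
  ∂F/∂x = x/2 + 2
  ∂F/∂y = 2y/25

so d/dx[F(x, y(x))] = ∂F/∂x + (∂F/∂y)·y' = 0. Rearranging,
  dy/dx = -(∂F/∂x)/(∂F/∂y) = -(x/2 + 2)/(2y/25)
        = -((x + 4)/2)/(2y/25) = 25(-x - 4)/(4y)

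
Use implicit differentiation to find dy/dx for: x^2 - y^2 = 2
Apply d/dx to both sides, remembering that y depends on x. Each occurrence of y therefore brings in a y' = dy/dx via the chain rule.

With F(x, y) equal to the left-hand side minus the right, differentiate F term by term:
  d/dx[x^2] = 2x
  d/dx[-y^2] = -2y·y'
  d/dx[-2] = 0
Adding these up, d/dx[F] = 0 becomes
  (2x) + (-2y)·y' = 0,
so isolating y',
  dy/dx = -(2x)/(-2y) = x/y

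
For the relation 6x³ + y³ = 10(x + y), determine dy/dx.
Differentiate the relation implicitly: treat y = y(x) and apply the chain rule, so every y-derivative picks up a y' = dy/dx factor.

With everything moved to the left-hand side, differentiate term by term:
  d/dx[6x^3] = 18x^2
  d/dx[-10x] = -10
  d/dx[y^3] = 3y^2·y'
  d/dx[-10y] = -10·y'

Separating the contributions that come from x directly and those that come through y:
  without y':      18x^2 - 10
  multiplying y':  3y^2 - 10

so (18x^2 - 10) + (3y^2 - 10)·y' = 0, and therefore
  dy/dx = -(18x^2 - 10)/(3y^2 - 10) = 2(5 - 9x^2)/(3y^2 - 10)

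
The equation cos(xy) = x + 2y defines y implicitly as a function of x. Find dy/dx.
Take d/dx of both sides. Since y is implicitly a function of x, the chain rule attaches a y' = dy/dx factor whenever we differentiate through y.

Set F(x, y) = (left side) − (right side), so the curve is F = 0. Differentiating each term of F:
  d/dx[-x] = -1
  d/dx[-2y] = -2·y'
  d/dx[cos(xy)] = -(x·y' + y)·sin(xy)

Collecting, the y'-free part is the partial derivative in x and the y' coefficient is the partial derivative in y:
  ∂F/∂x = -y·sin(xy) - 1
  ∂F/∂y = -x·sin(xy) - 2

so d/dx[F(x, y(x))] = ∂F/∂x + (∂F/∂y)·y' = 0. Rearranging,
  dy/dx = -(∂F/∂x)/(∂F/∂y) = -(-y·sin(xy) - 1)/(-x·sin(xy) - 2) = -(y·sin(xy) + 1)/(x·sin(xy) + 2)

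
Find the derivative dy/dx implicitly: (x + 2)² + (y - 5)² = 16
Take d/dx of both sides. Since y is implicitly a function of x, the chain rule attaches a y' = dy/dx factor whenever we differentiate through y.

Set F(x, y) = (left side) − (right side), so the curve is F = 0. Differentiating each term of F:
  d/dx[(x + 2)^2] = 2x + 4
  d/dx[(y - 5)^2] = 2·y'(y - 5)
  d/dx[-16] = 0

Collecting, the y'-free part is the partial derivative in x and the y' coefficient is the partial derivative in y:
  ∂F/∂x = 2x + 4
  ∂F/∂y = 2y - 10

so d/dx[F(x, y(x))] = ∂F/∂x + (∂F/∂y)·y' = 0. Rearranging,
  dy/dx = -(∂F/∂x)/(∂F/∂y) = -(2x + 4)/(2y - 10) = (-x - 2)/(y - 5)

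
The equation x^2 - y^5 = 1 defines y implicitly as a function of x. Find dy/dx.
Differentiate both sides with respect to x, treating y as y(x). By the chain rule, any term containing y contributes a factor of y' = dy/dx when we differentiate it.

Move every term to one side and write the relation as F(x, y) = 0. Term by term,
  d/dx[x^2] = 2x
  d/dx[-y^5] = -5y^4·y'
  d/dx[-1] = 0

The pieces without y' make up ∂F/∂x and the coefficient of y' is ∂F/∂y:
  ∂F/∂x = 2x,
  ∂F/∂y = -5y^4.

Since d/dx[F] = ∂F/∂x + (∂F/∂y)·y' = 0, solve for y':
  (∂F/∂y)·y' = -∂F/∂x
  dy/dx = -(∂F/∂x)/(∂F/∂y) = -(2x)/(-5y^4) = 2x/(5y^4)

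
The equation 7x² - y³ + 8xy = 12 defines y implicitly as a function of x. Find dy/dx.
Differentiate the relation implicitly: treat y = y(x) and apply the chain rule, so every y-derivative picks up a y' = dy/dx factor.

With everything moved to the left-hand side, differentiate term by term:
  d/dx[7x^2] = 14x
  d/dx[8xy] = 8x·y' + 8y
  d/dx[-y^3] = -3y^2·y'
  d/dx[-12] = 0

Separating the contributions that come from x directly and those that come through y:
  without y':      14x + 8y
  multiplying y':  8x - 3y^2

so (14x + 8y) + (8x - 3y^2)·y' = 0, and therefore
  dy/dx = -(14x + 8y)/(8x - 3y^2) = 2(-7x - 4y)/(8x - 3y^2)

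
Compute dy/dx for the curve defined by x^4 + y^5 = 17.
Differentiate both sides with respect to x, treating y as y(x). By the chain rule, any term containing y contributes a factor of y' = dy/dx when we differentiate it.

Move every term to one side and write the relation as F(x, y) = 0. Term by term,
  d/dx[x^4] = 4x^3
  d/dx[y^5] = 5y^4·y'
  d/dx[-17] = 0

The pieces without y' make up ∂F/∂x and the coefficient of y' is ∂F/∂y:
  ∂F/∂x = 4x^3,
  ∂F/∂y = 5y^4.

Since d/dx[F] = ∂F/∂x + (∂F/∂y)·y' = 0, solve for y':
  (∂F/∂y)·y' = -∂F/∂x
  dy/dx = -(∂F/∂x)/(∂F/∂y) = -(4x^3)/(5y^4) = -4x^3/(5y^4)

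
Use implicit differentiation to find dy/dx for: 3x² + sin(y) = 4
Differentiate both sides with respect to x, treating y as y(x). By the chain rule, any term containing y contributes a factor of y' = dy/dx when we differentiate it.

Move every term to one side and write the relation as F(x, y) = 0. Term by term,
  d/dx[3x^2] = 6x
  d/dx[sin(y)] = y'·cos(y)
  d/dx[-4] = 0

The pieces without y' make up ∂F/∂x and the coefficient of y' is ∂F/∂y:
  ∂F/∂x = 6x,
  ∂F/∂y = cos(y).

Since d/dx[F] = ∂F/∂x + (∂F/∂y)·y' = 0, solve for y':
  (∂F/∂y)·y' = -∂F/∂x
  dy/dx = -(∂F/∂x)/(∂F/∂y) = -(6x)/(cos(y)) = -6x/cos(y)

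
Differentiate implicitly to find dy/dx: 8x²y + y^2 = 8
Differentiate both sides with respect to x, treating y as y(x). By the chain rule, any term containing y contributes a factor of y' = dy/dx when we differentiate it.

Move every term to one side and write the relation as F(x, y) = 0. Term by term,
  d/dx[8x^2y] = 8x^2·y' + 16xy
  d/dx[y^2] = 2y·y'
  d/dx[-8] = 0

The pieces without y' make up ∂F/∂x and the coefficient of y' is ∂F/∂y:
  ∂F/∂x = 16xy,
  ∂F/∂y = 8x^2 + 2y.

Since d/dx[F] = ∂F/∂x + (∂F/∂y)·y' = 0, solve for y':
  (∂F/∂y)·y' = -∂F/∂x
  dy/dx = -(∂F/∂x)/(∂F/∂y) = -(16xy)/(8x^2 + 2y) = -8xy/(4x^2 + y)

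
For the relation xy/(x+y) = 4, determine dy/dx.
Take d/dx of both sides. Since y is implicitly a function of x, the chain rule attaches a y' = dy/dx factor whenever we differentiate through y.

Set F(x, y) = (left side) − (right side), so the curve is F = 0. Differentiating each term of F:
  d/dx[xy/(x + y)] = xy(-y' - 1)/(x + y)^2 + x·y'/(x + y) + y/(x + y)
  d/dx[-4] = 0

Collecting, the y'-free part is the partial derivative in x and the y' coefficient is the partial derivative in y:
  ∂F/∂x = -xy/(x + y)^2 + y/(x + y)
  ∂F/∂y = -xy/(x + y)^2 + x/(x + y)

so d/dx[F(x, y(x))] = ∂F/∂x + (∂F/∂y)·y' = 0. Rearranging,
  dy/dx = -(∂F/∂x)/(∂F/∂y) = -(-xy/(x + y)^2 + y/(x + y))/(-xy/(x + y)^2 + x/(x + y))
        = -(y^2/(x + y)^2)/(x^2/(x + y)^2) = -y^2/x^2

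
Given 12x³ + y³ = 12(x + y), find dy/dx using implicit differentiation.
Differentiate the relation implicitly: treat y = y(x) and apply the chain rule, so every y-derivative picks up a y' = dy/dx factor.

With everything moved to the left-hand side, differentiate term by term:
  d/dx[12x^3] = 36x^2
  d/dx[-12x] = -12
  d/dx[y^3] = 3y^2·y'
  d/dx[-12y] = -12·y'

Separating the contributions that come from x directly and those that come through y:
  without y':      36x^2 - 12
  multiplying y':  3y^2 - 12

so (36x^2 - 12) + (3y^2 - 12)·y' = 0, and therefore
  dy/dx = -(36x^2 - 12)/(3y^2 - 12) = 4(1 - 3x^2)/(y^2 - 4)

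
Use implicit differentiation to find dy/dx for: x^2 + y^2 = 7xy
Differentiate the relation implicitly: treat y = y(x) and apply the chain rule, so every y-derivative picks up a y' = dy/dx factor.

With everything moved to the left-hand side, differentiate term by term:
  d/dx[x^2] = 2x
  d/dx[-7xy] = -7x·y' - 7y
  d/dx[y^2] = 2y·y'

Separating the contributions that come from x directly and those that come through y:
  without y':      2x - 7y
  multiplying y':  -7x + 2y

so (2x - 7y) + (-7x + 2y)·y' = 0, and therefore
  dy/dx = -(2x - 7y)/(-7x + 2y) = (2x - 7y)/(7x - 2y)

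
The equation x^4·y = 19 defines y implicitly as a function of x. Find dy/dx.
Differentiate the relation implicitly: treat y = y(x) and apply the chain rule, so every y-derivative picks up a y' = dy/dx factor.

With everything moved to the left-hand side, differentiate term by term:
  d/dx[x^4y] = x^4·y' + 4x^3y
  d/dx[-19] = 0

Separating the contributions that come from x directly and those that come through y:
  without y':      4x^3y
  multiplying y':  x^4

so (4x^3y) + (x^4)·y' = 0, and therefore
  dy/dx = -(4x^3y)/(x^4) = -4y/x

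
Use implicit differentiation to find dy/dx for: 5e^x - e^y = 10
Take d/dx of both sides. Since y is implicitly a function of x, the chain rule attaches a y' = dy/dx factor whenever we differentiate through y.

Set F(x, y) = (left side) − (right side), so the curve is F = 0. Differentiating each term of F:
  d/dx[5e^(x)] = 5e^(x)
  d/dx[-e^(y)] = -y'·e^(y)
  d/dx[-10] = 0

Collecting, the y'-free part is the partial derivative in x and the y' coefficient is the partial derivative in y:
  ∂F/∂x = 5e^(x)
  ∂F/∂y = -e^(y)

so d/dx[F(x, y(x))] = ∂F/∂x + (∂F/∂y)·y' = 0. Rearranging,
  dy/dx = -(∂F/∂x)/(∂F/∂y) = -(5e^(x))/(-e^(y)) = 5e^(x - y)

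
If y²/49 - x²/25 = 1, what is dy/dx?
Apply d/dx to both sides, remembering that y depends on x. Each occurrence of y therefore brings in a y' = dy/dx via the chain rule.

With F(x, y) equal to the left-hand side minus the right, differentiate F term by term:
  d/dx[-x^2/25] = -2x/25
  d/dx[y^2/49] = 2y·y'/49
  d/dx[-1] = 0
Adding these up, d/dx[F] = 0 becomes
  (-2x/25) + (2y/49)·y' = 0,
so isolating y',
  dy/dx = -(-2x/25)/(2y/49) = 49x/(25y)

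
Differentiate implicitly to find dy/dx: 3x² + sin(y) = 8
Take d/dx of both sides. Since y is implicitly a function of x, the chain rule attaches a y' = dy/dx factor whenever we differentiate through y.

Set F(x, y) = (left side) − (right side), so the curve is F = 0. Differentiating each term of F:
  d/dx[3x^2] = 6x
  d/dx[sin(y)] = y'·cos(y)
  d/dx[-8] = 0

Collecting, the y'-free part is the partial derivative in x and the y' coefficient is the partial derivative in y:
  ∂F/∂x = 6x
  ∂F/∂y = cos(y)

so d/dx[F(x, y(x))] = ∂F/∂x + (∂F/∂y)·y' = 0. Rearranging,
  dy/dx = -(∂F/∂x)/(∂F/∂y) = -(6x)/(cos(y)) = -6x/cos(y)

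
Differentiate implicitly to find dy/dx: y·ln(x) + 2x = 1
Differentiate both sides with respect to x, treating y as y(x). By the chain rule, any term containing y contributes a factor of y' = dy/dx when we differentiate it.

Move every term to one side and write the relation as F(x, y) = 0. Term by term,
  d/dx[2x] = 2
  d/dx[y·ln(x)] = y'·ln(x) + y/x
  d/dx[-1] = 0

The pieces without y' make up ∂F/∂x and the coefficient of y' is ∂F/∂y:
  ∂F/∂x = 2 + y/x,
  ∂F/∂y = ln(x).

Since d/dx[F] = ∂F/∂x + (∂F/∂y)·y' = 0, solve for y':
  (∂F/∂y)·y' = -∂F/∂x
  dy/dx = -(∂F/∂x)/(∂F/∂y) = -(2 + y/x)/(ln(x))
        = -((2x + y)/x)/(ln(x)) = (-2x - y)/(x·ln(x))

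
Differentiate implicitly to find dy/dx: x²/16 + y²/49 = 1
Apply d/dx to both sides, remembering that y depends on x. Each occurrence of y therefore brings in a y' = dy/dx via the chain rule.

With F(x, y) equal to the left-hand side minus the right, differentiate F term by term:
  d/dx[x^2/16] = x/8
  d/dx[y^2/49] = 2y·y'/49
  d/dx[-1] = 0
Adding these up, d/dx[F] = 0 becomes
  (x/8) + (2y/49)·y' = 0,
so isolating y',
  dy/dx = -(x/8)/(2y/49) = -49x/(16y)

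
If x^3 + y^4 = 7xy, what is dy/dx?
Differentiate both sides with respect to x, treating y as y(x). By the chain rule, any term containing y contributes a factor of y' = dy/dx when we differentiate it.

Move every term to one side and write the relation as F(x, y) = 0. Term by term,
  d/dx[x^3] = 3x^2
  d/dx[-7xy] = -7x·y' - 7y
  d/dx[y^4] = 4y^3·y'

The pieces without y' make up ∂F/∂x and the coefficient of y' is ∂F/∂y:
  ∂F/∂x = 3x^2 - 7y,
  ∂F/∂y = -7x + 4y^3.

Since d/dx[F] = ∂F/∂x + (∂F/∂y)·y' = 0, solve for y':
  (∂F/∂y)·y' = -∂F/∂x
  dy/dx = -(∂F/∂x)/(∂F/∂y) = -(3x^2 - 7y)/(-7x + 4y^3) = (3x^2 - 7y)/(7x - 4y^3)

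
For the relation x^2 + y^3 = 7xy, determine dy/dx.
Apply d/dx to both sides, remembering that y depends on x. Each occurrence of y therefore brings in a y' = dy/dx via the chain rule.

With F(x, y) equal to the left-hand side minus the right, differentiate F term by term:
  d/dx[x^2] = 2x
  d/dx[-7xy] = -7x·y' - 7y
  d/dx[y^3] = 3y^2·y'
Adding these up, d/dx[F] = 0 becomes
  (2x - 7y) + (-7x + 3y^2)·y' = 0,
so isolating y',
  dy/dx = -(2x - 7y)/(-7x + 3y^2) = (2x - 7y)/(7x - 3y^2)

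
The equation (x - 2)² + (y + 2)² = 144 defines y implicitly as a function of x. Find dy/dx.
Take d/dx of both sides. Since y is implicitly a function of x, the chain rule attaches a y' = dy/dx factor whenever we differentiate through y.

Set F(x, y) = (left side) − (right side), so the curve is F = 0. Differentiating each term of F:
  d/dx[(x - 2)^2] = 2x - 4
  d/dx[(y + 2)^2] = 2·y'(y + 2)
  d/dx[-144] = 0

Collecting, the y'-free part is the partial derivative in x and the y' coefficient is the partial derivative in y:
  ∂F/∂x = 2x - 4
  ∂F/∂y = 2y + 4

so d/dx[F(x, y(x))] = ∂F/∂x + (∂F/∂y)·y' = 0. Rearranging,
  dy/dx = -(∂F/∂x)/(∂F/∂y) = -(2x - 4)/(2y + 4) = (2 - x)/(y + 2)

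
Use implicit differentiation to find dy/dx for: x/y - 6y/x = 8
Differentiate the relation implicitly: treat y = y(x) and apply the chain rule, so every y-derivative picks up a y' = dy/dx factor.

With everything moved to the left-hand side, differentiate term by term:
  d/dx[x/y] = -x·y'/y^2 + 1/y
  d/dx[-6y/x] = -6·y'/x + 6y/x^2
  d/dx[-8] = 0

Separating the contributions that come from x directly and those that come through y:
  without y':      1/y + 6y/x^2
  multiplying y':  -x/y^2 - 6/x

so (1/y + 6y/x^2) + (-x/y^2 - 6/x)·y' = 0, and therefore
  dy/dx = -(1/y + 6y/x^2)/(-x/y^2 - 6/x)
        = -((x^2 + 6y^2)/(x^2y))/(-(x^2 + 6y^2)/(xy^2)) = y/x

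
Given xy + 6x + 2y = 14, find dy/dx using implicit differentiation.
Differentiate the relation implicitly: treat y = y(x) and apply the chain rule, so every y-derivative picks up a y' = dy/dx factor.

With everything moved to the left-hand side, differentiate term by term:
  d/dx[xy] = x·y' + y
  d/dx[6x] = 6
  d/dx[2y] = 2·y'
  d/dx[-14] = 0

Separating the contributions that come from x directly and those that come through y:
  without y':      y + 6
  multiplying y':  x + 2

so (y + 6) + (x + 2)·y' = 0, and therefore
  dy/dx = -(y + 6)/(x + 2) = (-y - 6)/(x + 2)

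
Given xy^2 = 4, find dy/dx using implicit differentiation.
Differentiate the relation implicitly: treat y = y(x) and apply the chain rule, so every y-derivative picks up a y' = dy/dx factor.

With everything moved to the left-hand side, differentiate term by term:
  d/dx[xy^2] = 2xy·y' + y^2
  d/dx[-4] = 0

Separating the contributions that come from x directly and those that come through y:
  without y':      y^2
  multiplying y':  2xy

so (y^2) + (2xy)·y' = 0, and therefore
  dy/dx = -(y^2)/(2xy) = -y/(2x)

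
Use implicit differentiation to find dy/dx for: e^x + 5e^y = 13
Take d/dx of both sides. Since y is implicitly a function of x, the chain rule attaches a y' = dy/dx factor whenever we differentiate through y.

Set F(x, y) = (left side) − (right side), so the curve is F = 0. Differentiating each term of F:
  d/dx[e^(x)] = e^(x)
  d/dx[5e^(y)] = 5·y'·e^(y)
  d/dx[-13] = 0

Collecting, the y'-free part is the partial derivative in x and the y' coefficient is the partial derivative in y:
  ∂F/∂x = e^(x)
  ∂F/∂y = 5e^(y)

so d/dx[F(x, y(x))] = ∂F/∂x + (∂F/∂y)·y' = 0. Rearranging,
  dy/dx = -(∂F/∂x)/(∂F/∂y) = -(e^(x))/(5e^(y)) = -e^(x - y)/5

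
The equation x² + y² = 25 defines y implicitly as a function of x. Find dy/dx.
Apply d/dx to both sides, remembering that y depends on x. Each occurrence of y therefore brings in a y' = dy/dx via the chain rule.

With F(x, y) equal to the left-hand side minus the right, differentiate F term by term:
  d/dx[x^2] = 2x
  d/dx[y^2] = 2y·y'
  d/dx[-25] = 0
Adding these up, d/dx[F] = 0 becomes
  (2x) + (2y)·y' = 0,
so isolating y',
  dy/dx = -(2x)/(2y) = -x/y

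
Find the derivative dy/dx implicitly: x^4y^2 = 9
Differentiate both sides with respect to x, treating y as y(x). By the chain rule, any term containing y contributes a factor of y' = dy/dx when we differentiate it.

Move every term to one side and write the relation as F(x, y) = 0. Term by term,
  d/dx[x^4y^2] = 2x^4y·y' + 4x^3y^2
  d/dx[-9] = 0

The pieces without y' make up ∂F/∂x and the coefficient of y' is ∂F/∂y:
  ∂F/∂x = 4x^3y^2,
  ∂F/∂y = 2x^4y.

Since d/dx[F] = ∂F/∂x + (∂F/∂y)·y' = 0, solve for y':
  (∂F/∂y)·y' = -∂F/∂x
  dy/dx = -(∂F/∂x)/(∂F/∂y) = -(4x^3y^2)/(2x^4y) = -2y/x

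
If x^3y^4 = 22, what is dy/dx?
Differentiate the relation implicitly: treat y = y(x) and apply the chain rule, so every y-derivative picks up a y' = dy/dx factor.

With everything moved to the left-hand side, differentiate term by term:
  d/dx[x^3y^4] = 4x^3y^3·y' + 3x^2y^4
  d/dx[-22] = 0

Separating the contributions that come from x directly and those that come through y:
  without y':      3x^2y^4
  multiplying y':  4x^3y^3

so (3x^2y^4) + (4x^3y^3)·y' = 0, and therefore
  dy/dx = -(3x^2y^4)/(4x^3y^3) = -3y/(4x)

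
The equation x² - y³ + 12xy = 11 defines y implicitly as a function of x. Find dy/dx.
Apply d/dx to both sides, remembering that y depends on x. Each occurrence of y therefore brings in a y' = dy/dx via the chain rule.

With F(x, y) equal to the left-hand side minus the right, differentiate F term by term:
  d/dx[x^2] = 2x
  d/dx[12xy] = 12x·y' + 12y
  d/dx[-y^3] = -3y^2·y'
  d/dx[-11] = 0
Adding these up, d/dx[F] = 0 becomes
  (2x + 12y) + (12x - 3y^2)·y' = 0,
so isolating y',
  dy/dx = -(2x + 12y)/(12x - 3y^2) = 2(-x - 6y)/(3(4x - y^2))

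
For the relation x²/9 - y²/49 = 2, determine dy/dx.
Apply d/dx to both sides, remembering that y depends on x. Each occurrence of y therefore brings in a y' = dy/dx via the chain rule.

With F(x, y) equal to the left-hand side minus the right, differentiate F term by term:
  d/dx[x^2/9] = 2x/9
  d/dx[-y^2/49] = -2y·y'/49
  d/dx[-2] = 0
Adding these up, d/dx[F] = 0 becomes
  (2x/9) + (-2y/49)·y' = 0,
so isolating y',
  dy/dx = -(2x/9)/(-2y/49) = 49x/(9y)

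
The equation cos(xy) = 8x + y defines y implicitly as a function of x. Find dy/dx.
Differentiate both sides with respect to x, treating y as y(x). By the chain rule, any term containing y contributes a factor of y' = dy/dx when we differentiate it.

Move every term to one side and write the relation as F(x, y) = 0. Term by term,
  d/dx[-8x] = -8
  d/dx[-y] = -y'
  d/dx[cos(xy)] = -(x·y' + y)·sin(xy)

The pieces without y' make up ∂F/∂x and the coefficient of y' is ∂F/∂y:
  ∂F/∂x = -y·sin(xy) - 8,
  ∂F/∂y = -x·sin(xy) - 1.

Since d/dx[F] = ∂F/∂x + (∂F/∂y)·y' = 0, solve for y':
  (∂F/∂y)·y' = -∂F/∂x
  dy/dx = -(∂F/∂x)/(∂F/∂y) = -(-y·sin(xy) - 8)/(-x·sin(xy) - 1) = -(y·sin(xy) + 8)/(x·sin(xy) + 1)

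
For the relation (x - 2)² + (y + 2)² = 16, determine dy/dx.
Differentiate both sides with respect to x, treating y as y(x). By the chain rule, any term containing y contributes a factor of y' = dy/dx when we differentiate it.

Move every term to one side and write the relation as F(x, y) = 0. Term by term,
  d/dx[(x - 2)^2] = 2x - 4
  d/dx[(y + 2)^2] = 2·y'(y + 2)
  d/dx[-16] = 0

The pieces without y' make up ∂F/∂x and the coefficient of y' is ∂F/∂y:
  ∂F/∂x = 2x - 4,
  ∂F/∂y = 2y + 4.

Since d/dx[F] = ∂F/∂x + (∂F/∂y)·y' = 0, solve for y':
  (∂F/∂y)·y' = -∂F/∂x
  dy/dx = -(∂F/∂x)/(∂F/∂y) = -(2x - 4)/(2y + 4) = (2 - x)/(y + 2)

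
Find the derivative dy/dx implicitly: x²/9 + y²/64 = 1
Apply d/dx to both sides, remembering that y depends on x. Each occurrence of y therefore brings in a y' = dy/dx via the chain rule.

With F(x, y) equal to the left-hand side minus the right, differentiate F term by term:
  d/dx[x^2/9] = 2x/9
  d/dx[y^2/64] = y·y'/32
  d/dx[-1] = 0
Adding these up, d/dx[F] = 0 becomes
  (2x/9) + (y/32)·y' = 0,
so isolating y',
  dy/dx = -(2x/9)/(y/32) = -64x/(9y)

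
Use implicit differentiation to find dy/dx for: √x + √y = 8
Differentiate both sides with respect to x, treating y as y(x). By the chain rule, any term containing y contributes a factor of y' = dy/dx when we differentiate it.

Move every term to one side and write the relation as F(x, y) = 0. Term by term,
  d/dx[√(x)] = 1/(2√(x))
  d/dx[√(y)] = y'/(2√(y))
  d/dx[-8] = 0

The pieces without y' make up ∂F/∂x and the coefficient of y' is ∂F/∂y:
  ∂F/∂x = 1/(2√(x)),
  ∂F/∂y = 1/(2√(y)).

Since d/dx[F] = ∂F/∂x + (∂F/∂y)·y' = 0, solve for y':
  (∂F/∂y)·y' = -∂F/∂x
  dy/dx = -(∂F/∂x)/(∂F/∂y) = -(1/(2√(x)))/(1/(2√(y))) = -√(y)/√(x)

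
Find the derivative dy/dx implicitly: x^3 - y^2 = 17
Differentiate both sides with respect to x, treating y as y(x). By the chain rule, any term containing y contributes a factor of y' = dy/dx when we differentiate it.

Move every term to one side and write the relation as F(x, y) = 0. Term by term,
  d/dx[x^3] = 3x^2
  d/dx[-y^2] = -2y·y'
  d/dx[-17] = 0

The pieces without y' make up ∂F/∂x and the coefficient of y' is ∂F/∂y:
  ∂F/∂x = 3x^2,
  ∂F/∂y = -2y.

Since d/dx[F] = ∂F/∂x + (∂F/∂y)·y' = 0, solve for y':
  (∂F/∂y)·y' = -∂F/∂x
  dy/dx = -(∂F/∂x)/(∂F/∂y) = -(3x^2)/(-2y) = 3x^2/(2y)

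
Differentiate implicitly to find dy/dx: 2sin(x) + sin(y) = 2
Take d/dx of both sides. Since y is implicitly a function of x, the chain rule attaches a y' = dy/dx factor whenever we differentiate through y.

Set F(x, y) = (left side) − (right side), so the curve is F = 0. Differentiating each term of F:
  d/dx[2sin(x)] = 2cos(x)
  d/dx[sin(y)] = y'·cos(y)
  d/dx[-2] = 0

Collecting, the y'-free part is the partial derivative in x and the y' coefficient is the partial derivative in y:
  ∂F/∂x = 2cos(x)
  ∂F/∂y = cos(y)

so d/dx[F(x, y(x))] = ∂F/∂x + (∂F/∂y)·y' = 0. Rearranging,
  dy/dx = -(∂F/∂x)/(∂F/∂y) = -(2cos(x))/(cos(y)) = -2cos(x)/cos(y)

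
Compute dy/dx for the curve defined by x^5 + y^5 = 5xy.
Differentiate the relation implicitly: treat y = y(x) and apply the chain rule, so every y-derivative picks up a y' = dy/dx factor.

With everything moved to the left-hand side, differentiate term by term:
  d/dx[x^5] = 5x^4
  d/dx[-5xy] = -5x·y' - 5y
  d/dx[y^5] = 5y^4·y'

Separating the contributions that come from x directly and those that come through y:
  without y':      5x^4 - 5y
  multiplying y':  -5x + 5y^4

so (5x^4 - 5y) + (-5x + 5y^4)·y' = 0, and therefore
  dy/dx = -(5x^4 - 5y)/(-5x + 5y^4) = (x^4 - y)/(x - y^4)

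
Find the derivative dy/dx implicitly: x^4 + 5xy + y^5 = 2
Differentiate the relation implicitly: treat y = y(x) and apply the chain rule, so every y-derivative picks up a y' = dy/dx factor.

With everything moved to the left-hand side, differentiate term by term:
  d/dx[x^4] = 4x^3
  d/dx[5xy] = 5x·y' + 5y
  d/dx[y^5] = 5y^4·y'
  d/dx[-2] = 0

Separating the contributions that come from x directly and those that come through y:
  without y':      4x^3 + 5y
  multiplying y':  5x + 5y^4

so (4x^3 + 5y) + (5x + 5y^4)·y' = 0, and therefore
  dy/dx = -(4x^3 + 5y)/(5x + 5y^4) = (-4x^3/5 - y)/(x + y^4)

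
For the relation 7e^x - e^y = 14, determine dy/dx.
Take d/dx of both sides. Since y is implicitly a function of x, the chain rule attaches a y' = dy/dx factor whenever we differentiate through y.

Set F(x, y) = (left side) − (right side), so the curve is F = 0. Differentiating each term of F:
  d/dx[7e^(x)] = 7e^(x)
  d/dx[-e^(y)] = -y'·e^(y)
  d/dx[-14] = 0

Collecting, the y'-free part is the partial derivative in x and the y' coefficient is the partial derivative in y:
  ∂F/∂x = 7e^(x)
  ∂F/∂y = -e^(y)

so d/dx[F(x, y(x))] = ∂F/∂x + (∂F/∂y)·y' = 0. Rearranging,
  dy/dx = -(∂F/∂x)/(∂F/∂y) = -(7e^(x))/(-e^(y)) = 7e^(x - y)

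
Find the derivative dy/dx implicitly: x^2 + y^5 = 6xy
Take d/dx of both sides. Since y is implicitly a function of x, the chain rule attaches a y' = dy/dx factor whenever we differentiate through y.

Set F(x, y) = (left side) − (right side), so the curve is F = 0. Differentiating each term of F:
  d/dx[x^2] = 2x
  d/dx[-6xy] = -6x·y' - 6y
  d/dx[y^5] = 5y^4·y'

Collecting, the y'-free part is the partial derivative in x and the y' coefficient is the partial derivative in y:
  ∂F/∂x = 2x - 6y
  ∂F/∂y = -6x + 5y^4

so d/dx[F(x, y(x))] = ∂F/∂x + (∂F/∂y)·y' = 0. Rearranging,
  dy/dx = -(∂F/∂x)/(∂F/∂y) = -(2x - 6y)/(-6x + 5y^4) = 2(x - 3y)/(6x - 5y^4)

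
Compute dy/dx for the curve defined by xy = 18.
Take d/dx of both sides. Since y is implicitly a function of x, the chain rule attaches a y' = dy/dx factor whenever we differentiate through y.

Set F(x, y) = (left side) − (right side), so the curve is F = 0. Differentiating each term of F:
  d/dx[xy] = x·y' + y
  d/dx[-18] = 0

Collecting, the y'-free part is the partial derivative in x and the y' coefficient is the partial derivative in y:
  ∂F/∂x = y
  ∂F/∂y = x

so d/dx[F(x, y(x))] = ∂F/∂x + (∂F/∂y)·y' = 0. Rearranging,
  dy/dx = -(∂F/∂x)/(∂F/∂y) = -(y)/(x) = -y/x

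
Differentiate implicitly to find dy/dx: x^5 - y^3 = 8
Differentiate both sides with respect to x, treating y as y(x). By the chain rule, any term containing y contributes a factor of y' = dy/dx when we differentiate it.

Move every term to one side and write the relation as F(x, y) = 0. Term by term,
  d/dx[x^5] = 5x^4
  d/dx[-y^3] = -3y^2·y'
  d/dx[-8] = 0

The pieces without y' make up ∂F/∂x and the coefficient of y' is ∂F/∂y:
  ∂F/∂x = 5x^4,
  ∂F/∂y = -3y^2.

Since d/dx[F] = ∂F/∂x + (∂F/∂y)·y' = 0, solve for y':
  (∂F/∂y)·y' = -∂F/∂x
  dy/dx = -(∂F/∂x)/(∂F/∂y) = -(5x^4)/(-3y^2) = 5x^4/(3y^2)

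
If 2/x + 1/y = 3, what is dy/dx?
Differentiate the relation implicitly: treat y = y(x) and apply the chain rule, so every y-derivative picks up a y' = dy/dx factor.

With everything moved to the left-hand side, differentiate term by term:
  d/dx[1/y] = -y'/y^2
  d/dx[2/x] = -2/x^2
  d/dx[-3] = 0

Separating the contributions that come from x directly and those that come through y:
  without y':      -2/x^2
  multiplying y':  -1/y^2

so (-2/x^2) + (-1/y^2)·y' = 0, and therefore
  dy/dx = -(-2/x^2)/(-1/y^2) = -2y^2/x^2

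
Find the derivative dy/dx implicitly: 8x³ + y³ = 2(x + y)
Differentiate the relation implicitly: treat y = y(x) and apply the chain rule, so every y-derivative picks up a y' = dy/dx factor.

With everything moved to the left-hand side, differentiate term by term:
  d/dx[8x^3] = 24x^2
  d/dx[-2x] = -2
  d/dx[y^3] = 3y^2·y'
  d/dx[-2y] = -2·y'

Separating the contributions that come from x directly and those that come through y:
  without y':      24x^2 - 2
  multiplying y':  3y^2 - 2

so (24x^2 - 2) + (3y^2 - 2)·y' = 0, and therefore
  dy/dx = -(24x^2 - 2)/(3y^2 - 2) = 2(1 - 12x^2)/(3y^2 - 2)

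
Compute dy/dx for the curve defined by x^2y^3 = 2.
Apply d/dx to both sides, remembering that y depends on x. Each occurrence of y therefore brings in a y' = dy/dx via the chain rule.

With F(x, y) equal to the left-hand side minus the right, differentiate F term by term:
  d/dx[x^2y^3] = 3x^2y^2·y' + 2xy^3
  d/dx[-2] = 0
Adding these up, d/dx[F] = 0 becomes
  (2xy^3) + (3x^2y^2)·y' = 0,
so isolating y',
  dy/dx = -(2xy^3)/(3x^2y^2) = -2y/(3x)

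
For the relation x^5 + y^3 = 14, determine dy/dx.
Apply d/dx to both sides, remembering that y depends on x. Each occurrence of y therefore brings in a y' = dy/dx via the chain rule.

With F(x, y) equal to the left-hand side minus the right, differentiate F term by term:
  d/dx[x^5] = 5x^4
  d/dx[y^3] = 3y^2·y'
  d/dx[-14] = 0
Adding these up, d/dx[F] = 0 becomes
  (5x^4) + (3y^2)·y' = 0,
so isolating y',
  dy/dx = -(5x^4)/(3y^2) = -5x^4/(3y^2)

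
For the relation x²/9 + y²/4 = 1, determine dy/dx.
Differentiate both sides with respect to x, treating y as y(x). By the chain rule, any term containing y contributes a factor of y' = dy/dx when we differentiate it.

Move every term to one side and write the relation as F(x, y) = 0. Term by term,
  d/dx[x^2/9] = 2x/9
  d/dx[y^2/4] = y·y'/2
  d/dx[-1] = 0

The pieces without y' make up ∂F/∂x and the coefficient of y' is ∂F/∂y:
  ∂F/∂x = 2x/9,
  ∂F/∂y = y/2.

Since d/dx[F] = ∂F/∂x + (∂F/∂y)·y' = 0, solve for y':
  (∂F/∂y)·y' = -∂F/∂x
  dy/dx = -(∂F/∂x)/(∂F/∂y) = -(2x/9)/(y/2) = -4x/(9y)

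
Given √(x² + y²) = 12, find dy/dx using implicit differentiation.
Take d/dx of both sides. Since y is implicitly a function of x, the chain rule attaches a y' = dy/dx factor whenever we differentiate through y.

Set F(x, y) = (left side) − (right side), so the curve is F = 0. Differentiating each term of F:
  d/dx[√(x^2 + y^2)] = (x + y·y')/√(x^2 + y^2)
  d/dx[-12] = 0

Collecting, the y'-free part is the partial derivative in x and the y' coefficient is the partial derivative in y:
  ∂F/∂x = x/√(x^2 + y^2)
  ∂F/∂y = y/√(x^2 + y^2)

so d/dx[F(x, y(x))] = ∂F/∂x + (∂F/∂y)·y' = 0. Rearranging,
  dy/dx = -(∂F/∂x)/(∂F/∂y) = -(x/√(x^2 + y^2))/(y/√(x^2 + y^2)) = -x/y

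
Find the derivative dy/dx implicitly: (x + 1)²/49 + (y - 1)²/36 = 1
Take d/dx of both sides. Since y is implicitly a function of x, the chain rule attaches a y' = dy/dx factor whenever we differentiate through y.

Set F(x, y) = (left side) − (right side), so the curve is F = 0. Differentiating each term of F:
  d/dx[(x + 1)^2/49] = 2x/49 + 2/49
  d/dx[(y - 1)^2/36] = y'(y - 1)/18
  d/dx[-1] = 0

Collecting, the y'-free part is the partial derivative in x and the y' coefficient is the partial derivative in y:
  ∂F/∂x = 2x/49 + 2/49
  ∂F/∂y = y/18 - 1/18

so d/dx[F(x, y(x))] = ∂F/∂x + (∂F/∂y)·y' = 0. Rearranging,
  dy/dx = -(∂F/∂x)/(∂F/∂y) = -(2x/49 + 2/49)/(y/18 - 1/18)
        = -(2(x + 1)/49)/((y - 1)/18) = 36(-x - 1)/(49(y - 1))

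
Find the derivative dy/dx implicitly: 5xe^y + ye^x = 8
Take d/dx of both sides. Since y is implicitly a function of x, the chain rule attaches a y' = dy/dx factor whenever we differentiate through y.

Set F(x, y) = (left side) − (right side), so the curve is F = 0. Differentiating each term of F:
  d/dx[5x·e^(y)] = 5x·y'·e^(y) + 5e^(y)
  d/dx[y·e^(x)] = y·e^(x) + y'·e^(x)
  d/dx[-8] = 0

Collecting, the y'-free part is the partial derivative in x and the y' coefficient is the partial derivative in y:
  ∂F/∂x = y·e^(x) + 5e^(y)
  ∂F/∂y = 5x·e^(y) + e^(x)

so d/dx[F(x, y(x))] = ∂F/∂x + (∂F/∂y)·y' = 0. Rearranging,
  dy/dx = -(∂F/∂x)/(∂F/∂y) = -(y·e^(x) + 5e^(y))/(5x·e^(y) + e^(x)) = (-y·e^(x) - 5e^(y))/(5x·e^(y) + e^(x))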